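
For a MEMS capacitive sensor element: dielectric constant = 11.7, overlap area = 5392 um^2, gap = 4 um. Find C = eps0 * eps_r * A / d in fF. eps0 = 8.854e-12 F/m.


Step 1: Convert area to m^2: A = 5392e-12 m^2
Step 2: Convert gap to m: d = 4e-6 m
Step 3: C = eps0 * eps_r * A / d
C = 8.854e-12 * 11.7 * 5392e-12 / 4e-6
Step 4: Convert to fF (multiply by 1e15).
C = 139.64 fF


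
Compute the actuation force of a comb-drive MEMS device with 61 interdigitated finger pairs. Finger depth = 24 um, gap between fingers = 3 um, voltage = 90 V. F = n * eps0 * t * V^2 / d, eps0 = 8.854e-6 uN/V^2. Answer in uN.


Step 1: Parameters: n=61, eps0=8.854e-6 uN/V^2, t=24 um, V=90 V, d=3 um
Step 2: V^2 = 8100
Step 3: F = 61 * 8.854e-6 * 24 * 8100 / 3
F = 34.998 uN


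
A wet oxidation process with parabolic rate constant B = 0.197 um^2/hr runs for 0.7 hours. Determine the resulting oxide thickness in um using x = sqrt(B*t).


Step 1: Compute B*t = 0.197 * 0.7 = 0.1379
Step 2: x = sqrt(0.1379)
x = 0.371 um


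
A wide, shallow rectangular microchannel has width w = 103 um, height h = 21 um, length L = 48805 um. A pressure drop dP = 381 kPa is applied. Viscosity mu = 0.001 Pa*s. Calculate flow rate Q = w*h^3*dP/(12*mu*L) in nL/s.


Step 1: Convert all dimensions to SI (meters).
w = 103e-6 m, h = 21e-6 m, L = 48805e-6 m, dP = 381e3 Pa
Step 2: Q = w * h^3 * dP / (12 * mu * L)
Q = 103e-6 * (21e-6)^3 * 381e3 / (12 * 0.001 * 48805e-6) = 6.2054677e-10 m^3/s
Step 3: Convert Q from m^3/s to nL/s (1 m^3 = 1e12 nL, so multiply by 1e12).
Q = 620.547 nL/s


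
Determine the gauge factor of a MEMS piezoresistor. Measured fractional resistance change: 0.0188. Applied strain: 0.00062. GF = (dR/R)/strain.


Step 1: Identify values.
dR/R = 0.0188, strain = 0.00062
Step 2: GF = (dR/R) / strain = 0.0188 / 0.00062
GF = 30.3


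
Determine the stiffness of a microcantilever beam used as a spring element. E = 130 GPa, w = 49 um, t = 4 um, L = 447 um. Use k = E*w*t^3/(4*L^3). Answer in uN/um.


Step 1: Convert E to consistent units (1 GPa = 1000 uN/um^2).
E = 130 GPa = 130000 uN/um^2
Step 2: Compute t^3 = 4^3 = 64
Step 3: Compute L^3 = 447^3 = 89314623
Step 4: k = 130000 * 49 * 64 / (4 * 89314623)
k = 1.1411 uN/um


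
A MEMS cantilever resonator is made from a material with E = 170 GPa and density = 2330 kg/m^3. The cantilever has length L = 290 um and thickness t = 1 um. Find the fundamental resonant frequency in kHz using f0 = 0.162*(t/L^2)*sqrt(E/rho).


Step 1: Convert units to SI.
t_SI = 1e-6 m, L_SI = 290e-6 m
Step 2: Calculate sqrt(E/rho).
sqrt(170e9 / 2330) = 8541.74 m/s
Step 3: Compute f0.
f0 = 0.162 * 1e-6 / (290e-6)^2 * 8541.74 = 16453.8 Hz = 16.45 kHz


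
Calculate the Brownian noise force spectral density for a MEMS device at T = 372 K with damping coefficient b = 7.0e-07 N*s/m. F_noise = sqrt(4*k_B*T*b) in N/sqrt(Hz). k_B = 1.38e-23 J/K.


Step 1: Compute 4 * k_B * T * b
= 4 * 1.38e-23 * 372 * 7.0e-07
= 1.4374e-26 N^2/Hz
Step 2: F_noise = sqrt(1.4374e-26)
F_noise = 1.20e-13 N/sqrt(Hz)


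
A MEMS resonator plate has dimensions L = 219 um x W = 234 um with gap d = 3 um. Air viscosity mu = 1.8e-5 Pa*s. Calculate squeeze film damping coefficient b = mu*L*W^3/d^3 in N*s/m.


Step 1: Convert to SI.
L = 219e-6 m, W = 234e-6 m, d = 3e-6 m
Step 2: W^3 = (234e-6)^3 = 1.28e-11 m^3
Step 3: d^3 = (3e-6)^3 = 2.70e-17 m^3
Step 4: b = 1.8e-5 * 219e-6 * 1.28e-11 / 2.70e-17
b = 1.87e-03 N*s/m


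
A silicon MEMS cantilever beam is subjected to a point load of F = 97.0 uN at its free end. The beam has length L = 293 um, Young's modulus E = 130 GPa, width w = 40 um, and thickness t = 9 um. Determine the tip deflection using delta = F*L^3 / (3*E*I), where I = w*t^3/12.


Step 1: Calculate the second moment of area.
I = w * t^3 / 12 = 40 * 9^3 / 12 = 2430.0 um^4
Step 2: Convert E to consistent units (1 GPa = 1000 uN/um^2).
E = 130 GPa = 130000 uN/um^2
Step 3: Calculate tip deflection.
delta = F * L^3 / (3 * E * I)
delta = 97.0 * 293^3 / (3 * 130000 * 2430.0)
delta = 2.5746 um


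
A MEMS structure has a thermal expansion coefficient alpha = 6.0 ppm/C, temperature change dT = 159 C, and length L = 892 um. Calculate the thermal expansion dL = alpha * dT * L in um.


Step 1: Convert CTE: alpha = 6.0 ppm/C = 6.0e-6 /C
Step 2: dL = 6.0e-6 * 159 * 892
dL = 0.851 um


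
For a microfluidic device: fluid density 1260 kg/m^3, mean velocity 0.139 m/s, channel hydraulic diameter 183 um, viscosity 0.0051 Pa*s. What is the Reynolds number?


Step 1: Convert Dh to meters: Dh = 183e-6 m
Step 2: Re = rho * v * Dh / mu
Re = 1260 * 0.139 * 183e-6 / 0.0051
Re = 6.284


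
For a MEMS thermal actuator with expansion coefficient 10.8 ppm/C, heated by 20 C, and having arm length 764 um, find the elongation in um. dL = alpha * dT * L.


Step 1: Convert CTE: alpha = 10.8 ppm/C = 10.8e-6 /C
Step 2: dL = 10.8e-6 * 20 * 764
dL = 0.165 um


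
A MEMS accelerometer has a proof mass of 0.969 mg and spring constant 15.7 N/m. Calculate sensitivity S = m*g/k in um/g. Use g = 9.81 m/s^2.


Step 1: Convert mass: m = 0.969 mg = 9.69e-07 kg
Step 2: S = m * g / k = 9.69e-07 * 9.81 / 15.7
Step 3: S = 6.05e-07 m/g
Step 4: Convert to um/g: S = 0.605 um/g


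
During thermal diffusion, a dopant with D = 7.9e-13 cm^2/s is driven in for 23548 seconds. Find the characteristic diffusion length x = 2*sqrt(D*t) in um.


Step 1: Compute D*t = 7.9e-13 * 23548 = 1.860292e-08 cm^2
Step 2: sqrt(D*t) = 1.36393e-04 cm
Step 3: x = 2 * 1.36393e-04 cm = 2.72786e-04 cm
Step 4: Convert to um (1 cm = 1e4 um): x = 2.728 um


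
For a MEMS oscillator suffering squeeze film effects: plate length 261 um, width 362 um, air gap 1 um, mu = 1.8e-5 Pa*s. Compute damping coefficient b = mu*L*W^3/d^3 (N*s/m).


Step 1: Convert to SI.
L = 261e-6 m, W = 362e-6 m, d = 1e-6 m
Step 2: W^3 = (362e-6)^3 = 4.74e-11 m^3
Step 3: d^3 = (1e-6)^3 = 1.00e-18 m^3
Step 4: b = 1.8e-5 * 261e-6 * 4.74e-11 / 1.00e-18
b = 2.23e-01 N*s/m


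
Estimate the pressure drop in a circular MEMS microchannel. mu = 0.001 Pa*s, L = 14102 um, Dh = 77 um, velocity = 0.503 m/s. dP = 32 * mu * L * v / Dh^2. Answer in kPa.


Step 1: Convert to SI: L = 14102e-6 m, Dh = 77e-6 m
Step 2: dP = 32 * 0.001 * 14102e-6 * 0.503 / (77e-6)^2
Step 3: dP = 38283.99 Pa
Step 4: Convert to kPa: dP = 38.28 kPa


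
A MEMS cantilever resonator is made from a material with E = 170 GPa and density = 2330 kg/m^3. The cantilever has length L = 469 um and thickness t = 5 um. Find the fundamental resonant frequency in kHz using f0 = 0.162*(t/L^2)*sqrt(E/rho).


Step 1: Convert units to SI.
t_SI = 5e-6 m, L_SI = 469e-6 m
Step 2: Calculate sqrt(E/rho).
sqrt(170e9 / 2330) = 8541.74 m/s
Step 3: Compute f0.
f0 = 0.162 * 5e-6 / (469e-6)^2 * 8541.74 = 31454.7 Hz = 31.45 kHz


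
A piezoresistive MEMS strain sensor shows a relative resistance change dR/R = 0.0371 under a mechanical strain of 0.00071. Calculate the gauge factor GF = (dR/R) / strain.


Step 1: Identify values.
dR/R = 0.0371, strain = 0.00071
Step 2: GF = (dR/R) / strain = 0.0371 / 0.00071
GF = 52.3


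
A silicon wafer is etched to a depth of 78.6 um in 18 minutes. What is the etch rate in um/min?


Step 1: Etch rate = depth / time
Step 2: rate = 78.6 / 18
rate = 4.367 um/min


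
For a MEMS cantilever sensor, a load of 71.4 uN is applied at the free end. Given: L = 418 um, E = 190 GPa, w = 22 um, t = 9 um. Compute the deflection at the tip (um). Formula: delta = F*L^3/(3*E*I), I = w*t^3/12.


Step 1: Calculate the second moment of area.
I = w * t^3 / 12 = 22 * 9^3 / 12 = 1336.5 um^4
Step 2: Convert E to consistent units (1 GPa = 1000 uN/um^2).
E = 190 GPa = 190000 uN/um^2
Step 3: Calculate tip deflection.
delta = F * L^3 / (3 * E * I)
delta = 71.4 * 418^3 / (3 * 190000 * 1336.5)
delta = 6.8452 um


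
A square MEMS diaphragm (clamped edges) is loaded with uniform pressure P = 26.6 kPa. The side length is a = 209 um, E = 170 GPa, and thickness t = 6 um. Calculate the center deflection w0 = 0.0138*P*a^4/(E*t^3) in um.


Step 1: Convert pressure to compatible units (E is in GPa, so P in GPa).
P = 26.6 kPa = 26.6e-6 GPa
Step 2: Compute numerator: 0.0138 * P * a^4.
a^4 = 209^4 = 1908029761
numerator = 0.0138 * 26.6e-6 * 1908029761 = 7.004e+02
Step 3: Compute denominator: E * t^3 = 170 * 6^3 = 36720
Step 4: w0 = numerator / denominator = 7.004e+02 / 36720 = 0.0191 um


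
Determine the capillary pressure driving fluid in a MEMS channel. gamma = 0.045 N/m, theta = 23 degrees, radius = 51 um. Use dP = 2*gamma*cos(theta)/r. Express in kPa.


Step 1: cos(23 deg) = 0.9205
Step 2: Convert r to m: r = 51e-6 m
Step 3: dP = 2 * 0.045 * 0.9205 / 51e-6 = 1624.4 Pa
Step 4: Convert Pa to kPa (divide by 1000).
dP = 1.62 kPa


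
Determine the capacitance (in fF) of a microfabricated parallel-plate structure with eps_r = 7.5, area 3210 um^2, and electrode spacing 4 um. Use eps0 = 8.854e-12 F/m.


Step 1: Convert area to m^2: A = 3210e-12 m^2
Step 2: Convert gap to m: d = 4e-6 m
Step 3: C = eps0 * eps_r * A / d
C = 8.854e-12 * 7.5 * 3210e-12 / 4e-6
Step 4: Convert to fF (multiply by 1e15).
C = 53.29 fF


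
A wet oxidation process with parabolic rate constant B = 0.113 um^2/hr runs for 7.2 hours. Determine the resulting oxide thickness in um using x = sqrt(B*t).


Step 1: Compute B*t = 0.113 * 7.2 = 0.8136
Step 2: x = sqrt(0.8136)
x = 0.902 um


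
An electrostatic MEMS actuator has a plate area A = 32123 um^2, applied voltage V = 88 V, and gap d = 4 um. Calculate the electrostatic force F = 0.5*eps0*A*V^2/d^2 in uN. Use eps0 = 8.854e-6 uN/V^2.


Step 1: Identify parameters.
eps0 = 8.854e-6 uN/V^2, A = 32123 um^2, V = 88 V, d = 4 um
Step 2: Compute V^2 = 88^2 = 7744
Step 3: Compute d^2 = 4^2 = 16
Step 4: F = 0.5 * 8.854e-6 * 32123 * 7744 / 16
F = 68.829 uN


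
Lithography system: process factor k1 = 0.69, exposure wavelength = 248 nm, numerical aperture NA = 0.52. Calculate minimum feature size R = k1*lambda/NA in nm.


Step 1: Identify values: k1 = 0.69, lambda = 248 nm, NA = 0.52
Step 2: R = k1 * lambda / NA
R = 0.69 * 248 / 0.52
R = 329.1 nm


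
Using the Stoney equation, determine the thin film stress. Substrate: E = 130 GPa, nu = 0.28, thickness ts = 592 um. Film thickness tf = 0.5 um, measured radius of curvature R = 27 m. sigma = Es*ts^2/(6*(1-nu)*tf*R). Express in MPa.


Step 1: Compute numerator: Es * ts^2 = 130 * 592^2 = 45560320 (GPa*um^2)
Step 2: Compute denominator (R in um): 6*(1-nu)*tf*R = 6*0.72*0.5*27e6 = 58320000.0 (um^2)
Step 3: sigma (GPa) = 45560320 / 58320000.0 = 7.81213e-01 GPa
Step 4: Convert to MPa (x1000): sigma = 781.2 MPa


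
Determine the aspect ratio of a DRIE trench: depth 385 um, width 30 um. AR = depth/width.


Step 1: AR = depth / width
Step 2: AR = 385 / 30
AR = 12.8


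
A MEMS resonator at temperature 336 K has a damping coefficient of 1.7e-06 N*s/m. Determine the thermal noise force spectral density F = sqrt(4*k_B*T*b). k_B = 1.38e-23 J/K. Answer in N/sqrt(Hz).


Step 1: Compute 4 * k_B * T * b
= 4 * 1.38e-23 * 336 * 1.7e-06
= 3.1530e-26 N^2/Hz
Step 2: F_noise = sqrt(3.1530e-26)
F_noise = 1.78e-13 N/sqrt(Hz)


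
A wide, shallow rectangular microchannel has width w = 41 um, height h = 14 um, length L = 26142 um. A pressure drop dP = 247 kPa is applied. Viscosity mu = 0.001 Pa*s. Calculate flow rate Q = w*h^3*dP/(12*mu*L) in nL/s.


Step 1: Convert all dimensions to SI (meters).
w = 41e-6 m, h = 14e-6 m, L = 26142e-6 m, dP = 247e3 Pa
Step 2: Q = w * h^3 * dP / (12 * mu * L)
Q = 41e-6 * (14e-6)^3 * 247e3 / (12 * 0.001 * 26142e-6) = 8.858187e-11 m^3/s
Step 3: Convert Q from m^3/s to nL/s (1 m^3 = 1e12 nL, so multiply by 1e12).
Q = 88.582 nL/s


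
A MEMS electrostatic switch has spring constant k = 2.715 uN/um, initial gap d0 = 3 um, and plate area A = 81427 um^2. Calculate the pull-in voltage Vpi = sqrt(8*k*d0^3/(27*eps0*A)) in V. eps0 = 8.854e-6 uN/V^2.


Step 1: Compute numerator: 8 * k * d0^3 = 8 * 2.715 * 3^3 = 586.44
Step 2: Compute denominator: 27 * eps0 * A = 27 * 8.854e-6 * 81427 = 19.465776
Step 3: Vpi = sqrt(586.44 / 19.465776)
Vpi = 5.49 V


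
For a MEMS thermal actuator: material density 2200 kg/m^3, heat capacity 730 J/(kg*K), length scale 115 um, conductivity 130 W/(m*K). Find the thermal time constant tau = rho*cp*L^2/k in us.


Step 1: Convert L to m: L = 115e-6 m
Step 2: L^2 = (115e-6)^2 = 1.3225e-08 m^2
Step 3: tau = 2200 * 730 * 1.3225e-08 / 130 = 1.633796e-04 s
Step 4: Convert to microseconds (multiply by 1e6).
tau = 163.38 us


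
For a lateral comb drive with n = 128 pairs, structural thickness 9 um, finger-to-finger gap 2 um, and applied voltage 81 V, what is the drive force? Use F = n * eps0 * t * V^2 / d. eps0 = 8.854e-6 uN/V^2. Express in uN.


Step 1: Parameters: n=128, eps0=8.854e-6 uN/V^2, t=9 um, V=81 V, d=2 um
Step 2: V^2 = 6561
Step 3: F = 128 * 8.854e-6 * 9 * 6561 / 2
F = 33.46 uN


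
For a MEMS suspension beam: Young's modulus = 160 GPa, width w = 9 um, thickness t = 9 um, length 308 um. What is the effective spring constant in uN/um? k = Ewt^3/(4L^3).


Step 1: Convert E to consistent units (1 GPa = 1000 uN/um^2).
E = 160 GPa = 160000 uN/um^2
Step 2: Compute t^3 = 9^3 = 729
Step 3: Compute L^3 = 308^3 = 29218112
Step 4: k = 160000 * 9 * 729 / (4 * 29218112)
k = 8.9821 uN/um


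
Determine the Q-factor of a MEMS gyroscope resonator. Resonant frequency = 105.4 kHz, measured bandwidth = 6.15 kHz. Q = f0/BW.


Step 1: Q = f0 / bandwidth
Step 2: Q = 105.4 / 6.15
Q = 17.1


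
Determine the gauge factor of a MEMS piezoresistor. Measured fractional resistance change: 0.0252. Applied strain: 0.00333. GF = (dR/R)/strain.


Step 1: Identify values.
dR/R = 0.0252, strain = 0.00333
Step 2: GF = (dR/R) / strain = 0.0252 / 0.00333
GF = 7.6


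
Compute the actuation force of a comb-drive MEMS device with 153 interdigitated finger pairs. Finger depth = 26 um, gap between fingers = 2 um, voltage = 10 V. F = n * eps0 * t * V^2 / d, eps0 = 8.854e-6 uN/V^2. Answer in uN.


Step 1: Parameters: n=153, eps0=8.854e-6 uN/V^2, t=26 um, V=10 V, d=2 um
Step 2: V^2 = 100
Step 3: F = 153 * 8.854e-6 * 26 * 100 / 2
F = 1.761 uN


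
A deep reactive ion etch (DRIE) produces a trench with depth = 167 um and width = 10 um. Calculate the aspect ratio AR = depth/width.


Step 1: AR = depth / width
Step 2: AR = 167 / 10
AR = 16.7


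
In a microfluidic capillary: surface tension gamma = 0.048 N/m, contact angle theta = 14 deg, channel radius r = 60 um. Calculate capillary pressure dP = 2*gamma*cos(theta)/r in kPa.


Step 1: cos(14 deg) = 0.9703
Step 2: Convert r to m: r = 60e-6 m
Step 3: dP = 2 * 0.048 * 0.9703 / 60e-6 = 1552.5 Pa
Step 4: Convert Pa to kPa (divide by 1000).
dP = 1.55 kPa


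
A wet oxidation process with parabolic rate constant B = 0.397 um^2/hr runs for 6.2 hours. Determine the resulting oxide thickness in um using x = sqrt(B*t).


Step 1: Compute B*t = 0.397 * 6.2 = 2.4614
Step 2: x = sqrt(2.4614)
x = 1.569 um


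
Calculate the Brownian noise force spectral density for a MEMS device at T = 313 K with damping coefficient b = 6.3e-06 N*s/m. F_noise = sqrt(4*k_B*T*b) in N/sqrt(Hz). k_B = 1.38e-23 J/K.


Step 1: Compute 4 * k_B * T * b
= 4 * 1.38e-23 * 313 * 6.3e-06
= 1.0885e-25 N^2/Hz
Step 2: F_noise = sqrt(1.0885e-25)
F_noise = 3.30e-13 N/sqrt(Hz)


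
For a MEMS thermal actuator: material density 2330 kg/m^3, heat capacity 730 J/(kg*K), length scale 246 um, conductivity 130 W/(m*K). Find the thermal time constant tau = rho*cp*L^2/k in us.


Step 1: Convert L to m: L = 246e-6 m
Step 2: L^2 = (246e-6)^2 = 6.0516e-08 m^2
Step 3: tau = 2330 * 730 * 6.0516e-08 / 130 = 7.9178203e-04 s
Step 4: Convert to microseconds (multiply by 1e6).
tau = 791.782 us


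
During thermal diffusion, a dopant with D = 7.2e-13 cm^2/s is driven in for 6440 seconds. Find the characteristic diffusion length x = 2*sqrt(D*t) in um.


Step 1: Compute D*t = 7.2e-13 * 6440 = 4.6368e-09 cm^2
Step 2: sqrt(D*t) = 6.80941e-05 cm
Step 3: x = 2 * 6.80941e-05 cm = 1.361882e-04 cm
Step 4: Convert to um (1 cm = 1e4 um): x = 1.362 um


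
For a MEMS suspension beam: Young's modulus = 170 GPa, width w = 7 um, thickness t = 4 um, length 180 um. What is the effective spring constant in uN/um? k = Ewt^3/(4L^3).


Step 1: Convert E to consistent units (1 GPa = 1000 uN/um^2).
E = 170 GPa = 170000 uN/um^2
Step 2: Compute t^3 = 4^3 = 64
Step 3: Compute L^3 = 180^3 = 5832000
Step 4: k = 170000 * 7 * 64 / (4 * 5832000)
k = 3.2647 uN/um


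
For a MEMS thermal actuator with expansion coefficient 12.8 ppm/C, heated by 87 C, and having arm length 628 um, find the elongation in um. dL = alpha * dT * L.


Step 1: Convert CTE: alpha = 12.8 ppm/C = 12.8e-6 /C
Step 2: dL = 12.8e-6 * 87 * 628
dL = 0.6993 um


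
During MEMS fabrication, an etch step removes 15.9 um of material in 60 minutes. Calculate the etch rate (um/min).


Step 1: Etch rate = depth / time
Step 2: rate = 15.9 / 60
rate = 0.265 um/min


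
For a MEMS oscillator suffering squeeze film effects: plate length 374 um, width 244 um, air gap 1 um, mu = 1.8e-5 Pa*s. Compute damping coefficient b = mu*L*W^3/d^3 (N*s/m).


Step 1: Convert to SI.
L = 374e-6 m, W = 244e-6 m, d = 1e-6 m
Step 2: W^3 = (244e-6)^3 = 1.45e-11 m^3
Step 3: d^3 = (1e-6)^3 = 1.00e-18 m^3
Step 4: b = 1.8e-5 * 374e-6 * 1.45e-11 / 1.00e-18
b = 9.78e-02 N*s/m


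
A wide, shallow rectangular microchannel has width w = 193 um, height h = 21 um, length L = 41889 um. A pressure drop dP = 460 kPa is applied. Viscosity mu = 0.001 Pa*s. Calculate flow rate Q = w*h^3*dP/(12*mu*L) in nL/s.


Step 1: Convert all dimensions to SI (meters).
w = 193e-6 m, h = 21e-6 m, L = 41889e-6 m, dP = 460e3 Pa
Step 2: Q = w * h^3 * dP / (12 * mu * L)
Q = 193e-6 * (21e-6)^3 * 460e3 / (12 * 0.001 * 41889e-6) = 1.6356553e-09 m^3/s
Step 3: Convert Q from m^3/s to nL/s (1 m^3 = 1e12 nL, so multiply by 1e12).
Q = 1635.655 nL/s


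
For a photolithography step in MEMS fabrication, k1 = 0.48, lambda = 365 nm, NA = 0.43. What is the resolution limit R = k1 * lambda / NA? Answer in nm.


Step 1: Identify values: k1 = 0.48, lambda = 365 nm, NA = 0.43
Step 2: R = k1 * lambda / NA
R = 0.48 * 365 / 0.43
R = 407.4 nm


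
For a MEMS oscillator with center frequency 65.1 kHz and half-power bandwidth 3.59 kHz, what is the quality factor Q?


Step 1: Q = f0 / bandwidth
Step 2: Q = 65.1 / 3.59
Q = 18.1


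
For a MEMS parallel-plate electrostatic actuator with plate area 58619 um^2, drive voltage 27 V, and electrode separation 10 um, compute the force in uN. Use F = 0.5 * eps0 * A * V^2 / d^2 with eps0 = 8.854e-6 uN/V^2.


Step 1: Identify parameters.
eps0 = 8.854e-6 uN/V^2, A = 58619 um^2, V = 27 V, d = 10 um
Step 2: Compute V^2 = 27^2 = 729
Step 3: Compute d^2 = 10^2 = 100
Step 4: F = 0.5 * 8.854e-6 * 58619 * 729 / 100
F = 1.892 uN


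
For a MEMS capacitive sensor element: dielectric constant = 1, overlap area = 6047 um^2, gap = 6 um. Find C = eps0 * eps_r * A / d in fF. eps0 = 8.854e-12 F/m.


Step 1: Convert area to m^2: A = 6047e-12 m^2
Step 2: Convert gap to m: d = 6e-6 m
Step 3: C = eps0 * eps_r * A / d
C = 8.854e-12 * 1 * 6047e-12 / 6e-6
Step 4: Convert to fF (multiply by 1e15).
C = 8.92 fF


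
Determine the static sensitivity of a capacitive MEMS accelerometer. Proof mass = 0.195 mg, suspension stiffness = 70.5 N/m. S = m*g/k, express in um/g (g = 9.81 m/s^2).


Step 1: Convert mass: m = 0.195 mg = 1.95e-07 kg
Step 2: S = m * g / k = 1.95e-07 * 9.81 / 70.5
Step 3: S = 2.71e-08 m/g
Step 4: Convert to um/g: S = 0.027 um/g


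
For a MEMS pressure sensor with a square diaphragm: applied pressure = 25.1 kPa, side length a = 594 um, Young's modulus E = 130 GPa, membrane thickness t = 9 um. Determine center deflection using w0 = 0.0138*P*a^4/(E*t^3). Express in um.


Step 1: Convert pressure to compatible units (E is in GPa, so P in GPa).
P = 25.1 kPa = 25.1e-6 GPa
Step 2: Compute numerator: 0.0138 * P * a^4.
a^4 = 594^4 = 124493242896
numerator = 0.0138 * 25.1e-6 * 124493242896 = 4.3122e+04
Step 3: Compute denominator: E * t^3 = 130 * 9^3 = 94770
Step 4: w0 = numerator / denominator = 4.3122e+04 / 94770 = 0.455 um


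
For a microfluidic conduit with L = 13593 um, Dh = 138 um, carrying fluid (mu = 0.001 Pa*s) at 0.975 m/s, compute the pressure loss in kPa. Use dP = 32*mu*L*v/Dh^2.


Step 1: Convert to SI: L = 13593e-6 m, Dh = 138e-6 m
Step 2: dP = 32 * 0.001 * 13593e-6 * 0.975 / (138e-6)^2
Step 3: dP = 22269.57 Pa
Step 4: Convert to kPa: dP = 22.27 kPa


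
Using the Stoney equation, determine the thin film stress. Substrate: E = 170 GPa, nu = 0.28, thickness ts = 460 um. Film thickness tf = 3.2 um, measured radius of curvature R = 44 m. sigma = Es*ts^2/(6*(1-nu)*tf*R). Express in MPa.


Step 1: Compute numerator: Es * ts^2 = 170 * 460^2 = 35972000 (GPa*um^2)
Step 2: Compute denominator (R in um): 6*(1-nu)*tf*R = 6*0.72*3.2*44e6 = 608256000.0 (um^2)
Step 3: sigma (GPa) = 35972000 / 608256000.0 = 5.914e-02 GPa
Step 4: Convert to MPa (x1000): sigma = 59.1 MPa


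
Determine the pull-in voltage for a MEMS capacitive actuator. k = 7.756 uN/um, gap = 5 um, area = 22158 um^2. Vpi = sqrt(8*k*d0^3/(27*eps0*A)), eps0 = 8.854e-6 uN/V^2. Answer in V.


Step 1: Compute numerator: 8 * k * d0^3 = 8 * 7.756 * 5^3 = 7756.0
Step 2: Compute denominator: 27 * eps0 * A = 27 * 8.854e-6 * 22158 = 5.297047
Step 3: Vpi = sqrt(7756.0 / 5.297047)
Vpi = 38.27 V


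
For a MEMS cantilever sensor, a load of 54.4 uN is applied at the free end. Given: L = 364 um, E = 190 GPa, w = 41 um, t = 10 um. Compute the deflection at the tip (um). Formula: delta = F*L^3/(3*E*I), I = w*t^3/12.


Step 1: Calculate the second moment of area.
I = w * t^3 / 12 = 41 * 10^3 / 12 = 3416.6667 um^4
Step 2: Convert E to consistent units (1 GPa = 1000 uN/um^2).
E = 190 GPa = 190000 uN/um^2
Step 3: Calculate tip deflection.
delta = F * L^3 / (3 * E * I)
delta = 54.4 * 364^3 / (3 * 190000 * 3416.6667)
delta = 1.3472 um


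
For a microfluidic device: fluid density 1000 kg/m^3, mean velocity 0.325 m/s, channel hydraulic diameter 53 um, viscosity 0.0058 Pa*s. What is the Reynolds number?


Step 1: Convert Dh to meters: Dh = 53e-6 m
Step 2: Re = rho * v * Dh / mu
Re = 1000 * 0.325 * 53e-6 / 0.0058
Re = 2.97


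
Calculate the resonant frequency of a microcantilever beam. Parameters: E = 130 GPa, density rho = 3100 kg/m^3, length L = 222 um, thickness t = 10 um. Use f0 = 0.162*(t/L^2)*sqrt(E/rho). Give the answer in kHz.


Step 1: Convert units to SI.
t_SI = 10e-6 m, L_SI = 222e-6 m
Step 2: Calculate sqrt(E/rho).
sqrt(130e9 / 3100) = 6475.76 m/s
Step 3: Compute f0.
f0 = 0.162 * 10e-6 / (222e-6)^2 * 6475.76 = 212862.8 Hz = 212.86 kHz


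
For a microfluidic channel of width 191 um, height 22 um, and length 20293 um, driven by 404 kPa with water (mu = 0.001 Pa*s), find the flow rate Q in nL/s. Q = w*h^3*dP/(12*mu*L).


Step 1: Convert all dimensions to SI (meters).
w = 191e-6 m, h = 22e-6 m, L = 20293e-6 m, dP = 404e3 Pa
Step 2: Q = w * h^3 * dP / (12 * mu * L)
Q = 191e-6 * (22e-6)^3 * 404e3 / (12 * 0.001 * 20293e-6) = 3.37407921e-09 m^3/s
Step 3: Convert Q from m^3/s to nL/s (1 m^3 = 1e12 nL, so multiply by 1e12).
Q = 3374.079 nL/s


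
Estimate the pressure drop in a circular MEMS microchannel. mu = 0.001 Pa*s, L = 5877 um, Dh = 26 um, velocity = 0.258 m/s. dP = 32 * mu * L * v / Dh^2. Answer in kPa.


Step 1: Convert to SI: L = 5877e-6 m, Dh = 26e-6 m
Step 2: dP = 32 * 0.001 * 5877e-6 * 0.258 / (26e-6)^2
Step 3: dP = 71775.91 Pa
Step 4: Convert to kPa: dP = 71.78 kPa


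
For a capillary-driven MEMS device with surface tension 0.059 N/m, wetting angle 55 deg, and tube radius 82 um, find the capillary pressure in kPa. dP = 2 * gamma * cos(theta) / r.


Step 1: cos(55 deg) = 0.5736
Step 2: Convert r to m: r = 82e-6 m
Step 3: dP = 2 * 0.059 * 0.5736 / 82e-6 = 825.4 Pa
Step 4: Convert Pa to kPa (divide by 1000).
dP = 0.83 kPa


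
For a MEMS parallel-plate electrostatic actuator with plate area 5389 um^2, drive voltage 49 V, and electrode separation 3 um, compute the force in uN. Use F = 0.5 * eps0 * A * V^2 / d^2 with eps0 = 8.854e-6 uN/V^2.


Step 1: Identify parameters.
eps0 = 8.854e-6 uN/V^2, A = 5389 um^2, V = 49 V, d = 3 um
Step 2: Compute V^2 = 49^2 = 2401
Step 3: Compute d^2 = 3^2 = 9
Step 4: F = 0.5 * 8.854e-6 * 5389 * 2401 / 9
F = 6.365 uN


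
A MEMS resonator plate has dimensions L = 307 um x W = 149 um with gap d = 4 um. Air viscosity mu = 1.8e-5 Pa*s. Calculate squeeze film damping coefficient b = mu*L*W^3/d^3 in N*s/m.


Step 1: Convert to SI.
L = 307e-6 m, W = 149e-6 m, d = 4e-6 m
Step 2: W^3 = (149e-6)^3 = 3.31e-12 m^3
Step 3: d^3 = (4e-6)^3 = 6.40e-17 m^3
Step 4: b = 1.8e-5 * 307e-6 * 3.31e-12 / 6.40e-17
b = 2.86e-04 N*s/m


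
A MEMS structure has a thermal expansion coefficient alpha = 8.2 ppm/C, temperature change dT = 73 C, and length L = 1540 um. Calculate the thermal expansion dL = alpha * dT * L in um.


Step 1: Convert CTE: alpha = 8.2 ppm/C = 8.2e-6 /C
Step 2: dL = 8.2e-6 * 73 * 1540
dL = 0.9218 um


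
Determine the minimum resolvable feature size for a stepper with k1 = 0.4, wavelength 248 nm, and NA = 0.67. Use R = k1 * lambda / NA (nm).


Step 1: Identify values: k1 = 0.4, lambda = 248 nm, NA = 0.67
Step 2: R = k1 * lambda / NA
R = 0.4 * 248 / 0.67
R = 148.1 nm


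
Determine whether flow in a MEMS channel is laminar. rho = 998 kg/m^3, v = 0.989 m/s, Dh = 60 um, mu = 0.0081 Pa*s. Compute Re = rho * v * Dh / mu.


Step 1: Convert Dh to meters: Dh = 60e-6 m
Step 2: Re = rho * v * Dh / mu
Re = 998 * 0.989 * 60e-6 / 0.0081
Re = 7.311
Since Re = 7.311 is below ~2300, the flow is laminar.


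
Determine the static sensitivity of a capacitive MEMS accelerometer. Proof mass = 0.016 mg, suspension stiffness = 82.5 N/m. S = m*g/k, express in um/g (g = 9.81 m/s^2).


Step 1: Convert mass: m = 0.016 mg = 1.60e-08 kg
Step 2: S = m * g / k = 1.60e-08 * 9.81 / 82.5
Step 3: S = 1.90e-09 m/g
Step 4: Convert to um/g: S = 0.002 um/g


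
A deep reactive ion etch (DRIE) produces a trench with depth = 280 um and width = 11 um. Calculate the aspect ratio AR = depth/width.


Step 1: AR = depth / width
Step 2: AR = 280 / 11
AR = 25.5


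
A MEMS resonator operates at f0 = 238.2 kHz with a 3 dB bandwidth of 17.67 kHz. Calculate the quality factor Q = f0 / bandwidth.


Step 1: Q = f0 / bandwidth
Step 2: Q = 238.2 / 17.67
Q = 13.5


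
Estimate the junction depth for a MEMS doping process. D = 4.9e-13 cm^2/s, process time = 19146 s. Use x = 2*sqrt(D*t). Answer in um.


Step 1: Compute D*t = 4.9e-13 * 19146 = 9.38154e-09 cm^2
Step 2: sqrt(D*t) = 9.68584e-05 cm
Step 3: x = 2 * 9.68584e-05 cm = 1.937168e-04 cm
Step 4: Convert to um (1 cm = 1e4 um): x = 1.937 um


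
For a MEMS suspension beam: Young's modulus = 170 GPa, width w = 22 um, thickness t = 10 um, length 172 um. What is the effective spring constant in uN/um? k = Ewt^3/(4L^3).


Step 1: Convert E to consistent units (1 GPa = 1000 uN/um^2).
E = 170 GPa = 170000 uN/um^2
Step 2: Compute t^3 = 10^3 = 1000
Step 3: Compute L^3 = 172^3 = 5088448
Step 4: k = 170000 * 22 * 1000 / (4 * 5088448)
k = 183.7495 uN/um


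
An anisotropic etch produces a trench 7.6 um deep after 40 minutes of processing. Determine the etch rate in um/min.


Step 1: Etch rate = depth / time
Step 2: rate = 7.6 / 40
rate = 0.19 um/min


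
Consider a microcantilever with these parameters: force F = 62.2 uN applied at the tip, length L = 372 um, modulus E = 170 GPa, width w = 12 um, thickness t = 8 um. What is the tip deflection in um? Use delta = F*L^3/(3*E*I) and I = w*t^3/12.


Step 1: Calculate the second moment of area.
I = w * t^3 / 12 = 12 * 8^3 / 12 = 512.0 um^4
Step 2: Convert E to consistent units (1 GPa = 1000 uN/um^2).
E = 170 GPa = 170000 uN/um^2
Step 3: Calculate tip deflection.
delta = F * L^3 / (3 * E * I)
delta = 62.2 * 372^3 / (3 * 170000 * 512.0)
delta = 12.2625 um


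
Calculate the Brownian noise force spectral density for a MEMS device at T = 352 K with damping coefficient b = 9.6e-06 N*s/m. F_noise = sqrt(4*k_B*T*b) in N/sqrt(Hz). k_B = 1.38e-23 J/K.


Step 1: Compute 4 * k_B * T * b
= 4 * 1.38e-23 * 352 * 9.6e-06
= 1.8653e-25 N^2/Hz
Step 2: F_noise = sqrt(1.8653e-25)
F_noise = 4.32e-13 N/sqrt(Hz)


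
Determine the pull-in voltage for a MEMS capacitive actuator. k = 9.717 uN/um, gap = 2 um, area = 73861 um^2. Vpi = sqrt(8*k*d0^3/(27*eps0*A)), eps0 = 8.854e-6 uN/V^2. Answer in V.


Step 1: Compute numerator: 8 * k * d0^3 = 8 * 9.717 * 2^3 = 621.888
Step 2: Compute denominator: 27 * eps0 * A = 27 * 8.854e-6 * 73861 = 17.657063
Step 3: Vpi = sqrt(621.888 / 17.657063)
Vpi = 5.93 V


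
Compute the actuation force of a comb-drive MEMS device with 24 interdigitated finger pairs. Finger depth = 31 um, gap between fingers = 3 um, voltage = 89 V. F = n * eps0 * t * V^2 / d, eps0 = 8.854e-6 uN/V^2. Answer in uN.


Step 1: Parameters: n=24, eps0=8.854e-6 uN/V^2, t=31 um, V=89 V, d=3 um
Step 2: V^2 = 7921
Step 3: F = 24 * 8.854e-6 * 31 * 7921 / 3
F = 17.393 uN


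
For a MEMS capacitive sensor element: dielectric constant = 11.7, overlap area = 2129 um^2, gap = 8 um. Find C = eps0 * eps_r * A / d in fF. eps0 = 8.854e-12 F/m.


Step 1: Convert area to m^2: A = 2129e-12 m^2
Step 2: Convert gap to m: d = 8e-6 m
Step 3: C = eps0 * eps_r * A / d
C = 8.854e-12 * 11.7 * 2129e-12 / 8e-6
Step 4: Convert to fF (multiply by 1e15).
C = 27.57 fF


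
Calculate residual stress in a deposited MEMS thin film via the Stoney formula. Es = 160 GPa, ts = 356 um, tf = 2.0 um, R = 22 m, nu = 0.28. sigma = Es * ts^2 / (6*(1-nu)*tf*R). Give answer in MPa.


Step 1: Compute numerator: Es * ts^2 = 160 * 356^2 = 20277760 (GPa*um^2)
Step 2: Compute denominator (R in um): 6*(1-nu)*tf*R = 6*0.72*2.0*22e6 = 190080000.0 (um^2)
Step 3: sigma (GPa) = 20277760 / 190080000.0 = 1.0668e-01 GPa
Step 4: Convert to MPa (x1000): sigma = 106.7 MPa


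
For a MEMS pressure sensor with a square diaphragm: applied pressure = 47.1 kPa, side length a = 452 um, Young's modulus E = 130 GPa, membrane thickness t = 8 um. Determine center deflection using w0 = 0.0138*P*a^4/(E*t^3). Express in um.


Step 1: Convert pressure to compatible units (E is in GPa, so P in GPa).
P = 47.1 kPa = 47.1e-6 GPa
Step 2: Compute numerator: 0.0138 * P * a^4.
a^4 = 452^4 = 41740124416
numerator = 0.0138 * 47.1e-6 * 41740124416 = 2.71302e+04
Step 3: Compute denominator: E * t^3 = 130 * 8^3 = 66560
Step 4: w0 = numerator / denominator = 2.71302e+04 / 66560 = 0.4076 um


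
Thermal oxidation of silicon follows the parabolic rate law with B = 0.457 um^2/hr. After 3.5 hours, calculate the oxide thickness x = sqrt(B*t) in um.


Step 1: Compute B*t = 0.457 * 3.5 = 1.5995
Step 2: x = sqrt(1.5995)
x = 1.265 um


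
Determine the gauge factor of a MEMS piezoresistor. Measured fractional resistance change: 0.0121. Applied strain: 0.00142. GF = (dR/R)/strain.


Step 1: Identify values.
dR/R = 0.0121, strain = 0.00142
Step 2: GF = (dR/R) / strain = 0.0121 / 0.00142
GF = 8.5


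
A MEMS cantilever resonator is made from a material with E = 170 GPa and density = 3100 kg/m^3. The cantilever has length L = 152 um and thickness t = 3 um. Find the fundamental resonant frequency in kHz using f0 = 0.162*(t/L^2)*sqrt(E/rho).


Step 1: Convert units to SI.
t_SI = 3e-6 m, L_SI = 152e-6 m
Step 2: Calculate sqrt(E/rho).
sqrt(170e9 / 3100) = 7405.32 m/s
Step 3: Compute f0.
f0 = 0.162 * 3e-6 / (152e-6)^2 * 7405.32 = 155773.3 Hz = 155.77 kHz


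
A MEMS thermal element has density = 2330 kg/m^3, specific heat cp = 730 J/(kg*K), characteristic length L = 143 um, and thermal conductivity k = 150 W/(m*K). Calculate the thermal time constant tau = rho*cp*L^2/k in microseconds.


Step 1: Convert L to m: L = 143e-6 m
Step 2: L^2 = (143e-6)^2 = 2.0449e-08 m^2
Step 3: tau = 2330 * 730 * 2.0449e-08 / 150 = 2.3187803e-04 s
Step 4: Convert to microseconds (multiply by 1e6).
tau = 231.878 us


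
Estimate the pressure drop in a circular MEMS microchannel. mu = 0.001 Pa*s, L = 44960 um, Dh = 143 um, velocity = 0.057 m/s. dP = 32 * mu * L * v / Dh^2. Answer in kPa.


Step 1: Convert to SI: L = 44960e-6 m, Dh = 143e-6 m
Step 2: dP = 32 * 0.001 * 44960e-6 * 0.057 / (143e-6)^2
Step 3: dP = 4010.32 Pa
Step 4: Convert to kPa: dP = 4.01 kPa


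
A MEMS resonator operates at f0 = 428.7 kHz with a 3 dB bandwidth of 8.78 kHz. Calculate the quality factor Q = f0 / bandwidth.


Step 1: Q = f0 / bandwidth
Step 2: Q = 428.7 / 8.78
Q = 48.8


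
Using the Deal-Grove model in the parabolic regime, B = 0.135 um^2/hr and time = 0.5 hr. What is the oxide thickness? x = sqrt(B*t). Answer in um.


Step 1: Compute B*t = 0.135 * 0.5 = 0.0675
Step 2: x = sqrt(0.0675)
x = 0.26 um


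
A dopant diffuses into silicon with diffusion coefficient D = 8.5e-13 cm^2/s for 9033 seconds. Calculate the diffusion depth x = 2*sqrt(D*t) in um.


Step 1: Compute D*t = 8.5e-13 * 9033 = 7.67805e-09 cm^2
Step 2: sqrt(D*t) = 8.76245e-05 cm
Step 3: x = 2 * 8.76245e-05 cm = 1.75249e-04 cm
Step 4: Convert to um (1 cm = 1e4 um): x = 1.752 um


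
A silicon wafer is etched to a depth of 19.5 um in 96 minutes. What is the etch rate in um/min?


Step 1: Etch rate = depth / time
Step 2: rate = 19.5 / 96
rate = 0.203 um/min


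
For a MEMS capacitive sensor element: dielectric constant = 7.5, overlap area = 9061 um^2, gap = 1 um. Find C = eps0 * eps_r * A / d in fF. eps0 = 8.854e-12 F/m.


Step 1: Convert area to m^2: A = 9061e-12 m^2
Step 2: Convert gap to m: d = 1e-6 m
Step 3: C = eps0 * eps_r * A / d
C = 8.854e-12 * 7.5 * 9061e-12 / 1e-6
Step 4: Convert to fF (multiply by 1e15).
C = 601.7 fF


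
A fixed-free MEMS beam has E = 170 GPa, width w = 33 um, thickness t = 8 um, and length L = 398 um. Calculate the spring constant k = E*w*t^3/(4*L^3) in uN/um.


Step 1: Convert E to consistent units (1 GPa = 1000 uN/um^2).
E = 170 GPa = 170000 uN/um^2
Step 2: Compute t^3 = 8^3 = 512
Step 3: Compute L^3 = 398^3 = 63044792
Step 4: k = 170000 * 33 * 512 / (4 * 63044792)
k = 11.39 uN/um


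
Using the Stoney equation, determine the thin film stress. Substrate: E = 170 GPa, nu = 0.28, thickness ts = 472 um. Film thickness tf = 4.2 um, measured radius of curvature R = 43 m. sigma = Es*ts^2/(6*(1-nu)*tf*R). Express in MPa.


Step 1: Compute numerator: Es * ts^2 = 170 * 472^2 = 37873280 (GPa*um^2)
Step 2: Compute denominator (R in um): 6*(1-nu)*tf*R = 6*0.72*4.2*43e6 = 780192000.0 (um^2)
Step 3: sigma (GPa) = 37873280 / 780192000.0 = 4.8544e-02 GPa
Step 4: Convert to MPa (x1000): sigma = 48.5 MPa


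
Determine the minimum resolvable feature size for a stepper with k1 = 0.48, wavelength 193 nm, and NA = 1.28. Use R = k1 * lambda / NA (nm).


Step 1: Identify values: k1 = 0.48, lambda = 193 nm, NA = 1.28
Step 2: R = k1 * lambda / NA
R = 0.48 * 193 / 1.28
R = 72.4 nm


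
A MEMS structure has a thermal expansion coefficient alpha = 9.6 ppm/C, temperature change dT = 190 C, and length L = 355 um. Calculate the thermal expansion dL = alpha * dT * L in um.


Step 1: Convert CTE: alpha = 9.6 ppm/C = 9.6e-6 /C
Step 2: dL = 9.6e-6 * 190 * 355
dL = 0.6475 um


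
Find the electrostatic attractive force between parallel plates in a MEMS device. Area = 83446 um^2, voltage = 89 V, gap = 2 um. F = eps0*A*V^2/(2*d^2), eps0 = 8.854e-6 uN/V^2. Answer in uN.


Step 1: Identify parameters.
eps0 = 8.854e-6 uN/V^2, A = 83446 um^2, V = 89 V, d = 2 um
Step 2: Compute V^2 = 89^2 = 7921
Step 3: Compute d^2 = 2^2 = 4
Step 4: F = 0.5 * 8.854e-6 * 83446 * 7921 / 4
F = 731.535 uN


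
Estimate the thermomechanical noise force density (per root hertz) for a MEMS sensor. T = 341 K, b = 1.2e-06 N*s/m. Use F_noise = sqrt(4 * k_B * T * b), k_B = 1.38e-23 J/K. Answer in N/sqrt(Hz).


Step 1: Compute 4 * k_B * T * b
= 4 * 1.38e-23 * 341 * 1.2e-06
= 2.2588e-26 N^2/Hz
Step 2: F_noise = sqrt(2.2588e-26)
F_noise = 1.50e-13 N/sqrt(Hz)


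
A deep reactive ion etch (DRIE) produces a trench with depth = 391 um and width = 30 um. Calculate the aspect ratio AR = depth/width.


Step 1: AR = depth / width
Step 2: AR = 391 / 30
AR = 13.0


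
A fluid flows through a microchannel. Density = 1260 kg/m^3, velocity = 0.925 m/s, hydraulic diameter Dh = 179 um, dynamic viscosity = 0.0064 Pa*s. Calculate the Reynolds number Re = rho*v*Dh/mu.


Step 1: Convert Dh to meters: Dh = 179e-6 m
Step 2: Re = rho * v * Dh / mu
Re = 1260 * 0.925 * 179e-6 / 0.0064
Re = 32.598


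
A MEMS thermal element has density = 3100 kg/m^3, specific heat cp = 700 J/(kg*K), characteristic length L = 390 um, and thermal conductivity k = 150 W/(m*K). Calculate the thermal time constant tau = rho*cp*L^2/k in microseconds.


Step 1: Convert L to m: L = 390e-6 m
Step 2: L^2 = (390e-6)^2 = 1.521e-07 m^2
Step 3: tau = 3100 * 700 * 1.521e-07 / 150 = 2.20038e-03 s
Step 4: Convert to microseconds (multiply by 1e6).
tau = 2200.38 us


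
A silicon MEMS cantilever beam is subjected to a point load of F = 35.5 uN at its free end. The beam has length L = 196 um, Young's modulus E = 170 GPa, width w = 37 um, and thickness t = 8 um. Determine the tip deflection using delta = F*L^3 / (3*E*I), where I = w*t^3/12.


Step 1: Calculate the second moment of area.
I = w * t^3 / 12 = 37 * 8^3 / 12 = 1578.6667 um^4
Step 2: Convert E to consistent units (1 GPa = 1000 uN/um^2).
E = 170 GPa = 170000 uN/um^2
Step 3: Calculate tip deflection.
delta = F * L^3 / (3 * E * I)
delta = 35.5 * 196^3 / (3 * 170000 * 1578.6667)
delta = 0.332 um


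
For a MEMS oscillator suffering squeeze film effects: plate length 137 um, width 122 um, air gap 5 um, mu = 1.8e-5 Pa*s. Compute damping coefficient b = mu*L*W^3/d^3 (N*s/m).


Step 1: Convert to SI.
L = 137e-6 m, W = 122e-6 m, d = 5e-6 m
Step 2: W^3 = (122e-6)^3 = 1.82e-12 m^3
Step 3: d^3 = (5e-6)^3 = 1.25e-16 m^3
Step 4: b = 1.8e-5 * 137e-6 * 1.82e-12 / 1.25e-16
b = 3.58e-05 N*s/m


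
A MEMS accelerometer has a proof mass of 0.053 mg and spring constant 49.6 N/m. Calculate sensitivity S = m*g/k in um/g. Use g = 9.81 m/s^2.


Step 1: Convert mass: m = 0.053 mg = 5.30e-08 kg
Step 2: S = m * g / k = 5.30e-08 * 9.81 / 49.6
Step 3: S = 1.05e-08 m/g
Step 4: Convert to um/g: S = 0.01 um/g


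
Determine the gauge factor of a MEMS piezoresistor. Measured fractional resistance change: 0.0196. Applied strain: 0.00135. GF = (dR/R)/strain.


Step 1: Identify values.
dR/R = 0.0196, strain = 0.00135
Step 2: GF = (dR/R) / strain = 0.0196 / 0.00135
GF = 14.5


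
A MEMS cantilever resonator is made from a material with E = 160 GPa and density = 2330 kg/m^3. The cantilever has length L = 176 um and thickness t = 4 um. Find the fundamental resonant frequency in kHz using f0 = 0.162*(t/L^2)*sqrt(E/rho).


Step 1: Convert units to SI.
t_SI = 4e-6 m, L_SI = 176e-6 m
Step 2: Calculate sqrt(E/rho).
sqrt(160e9 / 2330) = 8286.71 m/s
Step 3: Compute f0.
f0 = 0.162 * 4e-6 / (176e-6)^2 * 8286.71 = 173353.2 Hz = 173.35 kHz


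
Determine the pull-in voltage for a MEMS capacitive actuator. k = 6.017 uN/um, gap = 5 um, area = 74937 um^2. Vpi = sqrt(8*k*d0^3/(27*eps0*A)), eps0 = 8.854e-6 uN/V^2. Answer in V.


Step 1: Compute numerator: 8 * k * d0^3 = 8 * 6.017 * 5^3 = 6017.0
Step 2: Compute denominator: 27 * eps0 * A = 27 * 8.854e-6 * 74937 = 17.914289
Step 3: Vpi = sqrt(6017.0 / 17.914289)
Vpi = 18.33 V


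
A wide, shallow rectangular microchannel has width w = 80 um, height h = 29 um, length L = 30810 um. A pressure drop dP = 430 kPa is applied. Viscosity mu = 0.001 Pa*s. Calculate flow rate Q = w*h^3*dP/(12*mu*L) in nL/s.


Step 1: Convert all dimensions to SI (meters).
w = 80e-6 m, h = 29e-6 m, L = 30810e-6 m, dP = 430e3 Pa
Step 2: Q = w * h^3 * dP / (12 * mu * L)
Q = 80e-6 * (29e-6)^3 * 430e3 / (12 * 0.001 * 30810e-6) = 2.2692351e-09 m^3/s
Step 3: Convert Q from m^3/s to nL/s (1 m^3 = 1e12 nL, so multiply by 1e12).
Q = 2269.235 nL/s


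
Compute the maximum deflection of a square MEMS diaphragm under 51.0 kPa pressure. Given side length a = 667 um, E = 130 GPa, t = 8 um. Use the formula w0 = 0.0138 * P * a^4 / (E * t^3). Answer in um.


Step 1: Convert pressure to compatible units (E is in GPa, so P in GPa).
P = 51.0 kPa = 51.0e-6 GPa
Step 2: Compute numerator: 0.0138 * P * a^4.
a^4 = 667^4 = 197926222321
numerator = 0.0138 * 51.0e-6 * 197926222321 = 1.393005e+05
Step 3: Compute denominator: E * t^3 = 130 * 8^3 = 66560
Step 4: w0 = numerator / denominator = 1.393005e+05 / 66560 = 2.0929 um
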